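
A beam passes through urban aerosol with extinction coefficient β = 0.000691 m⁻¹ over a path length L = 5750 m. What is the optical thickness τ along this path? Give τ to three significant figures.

τ = β·L = 0.000691 × 5750 = 3.9732.

3.97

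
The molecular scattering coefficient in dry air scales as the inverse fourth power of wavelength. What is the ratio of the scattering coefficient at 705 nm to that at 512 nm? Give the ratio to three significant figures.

Rayleigh scattering ∝ λ⁻⁴, so the ratio of coefficients is the inverse fourth power of the wavelength ratio.
σ(705)/σ(512) = (512/705)⁴ = (0.7262)⁴ = 0.2782.

0.278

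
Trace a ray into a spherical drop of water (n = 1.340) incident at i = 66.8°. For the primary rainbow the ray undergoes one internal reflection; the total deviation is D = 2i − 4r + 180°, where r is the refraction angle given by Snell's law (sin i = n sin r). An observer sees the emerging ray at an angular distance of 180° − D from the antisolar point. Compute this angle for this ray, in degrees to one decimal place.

39.6°

sin r = sin 66.8° / 1.340 = 0.9191/1.340 = 0.6859; r = 43.31°.
D = 2·66.8° − 4·43.31° + 180° = 133.60° − 173.23° + 180° = 140.37°.
Angle from antisolar point = 180° − D = 39.63°.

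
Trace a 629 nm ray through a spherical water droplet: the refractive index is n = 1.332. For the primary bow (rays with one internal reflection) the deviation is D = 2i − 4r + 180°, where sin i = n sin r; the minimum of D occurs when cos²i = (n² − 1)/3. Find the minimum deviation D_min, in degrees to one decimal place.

cos²i = (1.77422 − 1)/3 = 0.25807; i = arccos(0.50801) = 59.469°.
sin r = sin 59.469°/1.332 = 0.64666; r = 40.290°.
D_min = 2·59.469° − 4·40.290° + 180° = 137.776°.

137.8°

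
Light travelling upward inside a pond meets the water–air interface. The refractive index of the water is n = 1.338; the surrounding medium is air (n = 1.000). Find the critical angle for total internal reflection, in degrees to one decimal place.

sin θ_c = n_air / n = 1.000 / 1.338 = 0.7474.
θ_c = arcsin(0.7474) = 48.36°.

48.4°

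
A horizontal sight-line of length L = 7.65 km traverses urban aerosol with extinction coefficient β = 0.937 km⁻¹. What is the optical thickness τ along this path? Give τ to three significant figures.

τ = β·L = 0.937 × 7.65 = 7.1681.

7.17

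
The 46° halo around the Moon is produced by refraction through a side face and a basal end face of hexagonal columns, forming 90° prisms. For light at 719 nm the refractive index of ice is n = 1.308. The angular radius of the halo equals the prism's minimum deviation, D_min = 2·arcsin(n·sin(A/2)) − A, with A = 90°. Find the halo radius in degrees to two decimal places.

n·sin(A/2) = 1.308 × sin 45° = 1.308 × 0.7071 = 0.9249.
D_min = 2·arcsin(0.9249) − 90° = 2 × 67.653° − 90° = 45.305°.

45.31°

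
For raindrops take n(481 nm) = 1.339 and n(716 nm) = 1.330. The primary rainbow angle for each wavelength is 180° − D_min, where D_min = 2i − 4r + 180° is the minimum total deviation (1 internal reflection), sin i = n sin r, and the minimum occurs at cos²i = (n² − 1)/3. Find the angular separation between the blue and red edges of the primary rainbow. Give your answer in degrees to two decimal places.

At 481 nm (n = 1.339): cos²i = 0.26431 → i = 59.062°, r = 39.834°, D_min = 138.786°, rainbow angle = 41.214°.
At 716 nm (n = 1.330): cos²i = 0.25630 → i = 59.585°, r = 40.422°, D_min = 137.484°, rainbow angle = 42.516°.
Angular width = |41.214° − 42.516°| = 1.303°.

1.30°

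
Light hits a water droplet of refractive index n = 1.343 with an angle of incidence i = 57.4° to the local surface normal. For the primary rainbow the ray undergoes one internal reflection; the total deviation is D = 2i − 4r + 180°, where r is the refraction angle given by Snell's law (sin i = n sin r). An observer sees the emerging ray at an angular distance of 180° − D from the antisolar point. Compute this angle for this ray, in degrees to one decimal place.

40.6°

sin r = sin 57.4° / 1.343 = 0.8425/1.343 = 0.6273; r = 38.85°.
D = 2·57.4° − 4·38.85° + 180° = 114.80° − 155.40° + 180° = 139.40°.
Angle from antisolar point = 180° − D = 40.60°.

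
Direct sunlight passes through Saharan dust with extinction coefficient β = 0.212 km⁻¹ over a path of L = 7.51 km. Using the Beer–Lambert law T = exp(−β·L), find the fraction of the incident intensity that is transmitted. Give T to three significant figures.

0.203

τ = β·L = 0.212 × 7.51 = 1.5921.
T = exp(−1.5921) = 0.2035.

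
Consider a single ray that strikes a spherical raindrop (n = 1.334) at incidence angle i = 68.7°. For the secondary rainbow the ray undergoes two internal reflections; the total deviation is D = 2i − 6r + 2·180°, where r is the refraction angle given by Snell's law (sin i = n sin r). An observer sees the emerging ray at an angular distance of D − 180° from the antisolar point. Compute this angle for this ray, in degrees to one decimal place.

51.6°

sin r = sin 68.7° / 1.334 = 0.9317/1.334 = 0.6984; r = 44.30°.
D = 2·68.7° − 6·44.30° + 2·180° = 137.40° − 265.80° + 360° = 231.60°.
Angle from antisolar point = D − 180° = 51.60°.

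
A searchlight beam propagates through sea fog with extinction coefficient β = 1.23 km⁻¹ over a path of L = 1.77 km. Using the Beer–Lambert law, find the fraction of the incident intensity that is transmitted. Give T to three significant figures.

τ = β·L = 1.23 × 1.77 = 2.1771.
T = exp(−2.1771) = 0.1134.

0.113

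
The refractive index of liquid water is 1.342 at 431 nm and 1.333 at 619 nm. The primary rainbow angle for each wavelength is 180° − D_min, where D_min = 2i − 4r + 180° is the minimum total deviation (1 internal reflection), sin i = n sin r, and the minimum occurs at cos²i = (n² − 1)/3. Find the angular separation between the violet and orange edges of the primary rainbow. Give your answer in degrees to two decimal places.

At 431 nm (n = 1.342): cos²i = 0.26699 → i = 58.888°, r = 39.641°, D_min = 139.213°, rainbow angle = 40.787°.
At 619 nm (n = 1.333): cos²i = 0.25896 → i = 59.410°, r = 40.225°, D_min = 137.922°, rainbow angle = 42.078°.
Angular width = |40.787° − 42.078°| = 1.291°.

1.29°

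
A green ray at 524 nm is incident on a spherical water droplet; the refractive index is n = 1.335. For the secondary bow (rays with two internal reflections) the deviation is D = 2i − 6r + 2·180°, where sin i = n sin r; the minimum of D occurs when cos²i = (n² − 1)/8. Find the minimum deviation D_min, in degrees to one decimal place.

cos²i = (1.78222 − 1)/8 = 0.09778; i = arccos(0.31269) = 71.778°.
sin r = sin 71.778°/1.335 = 0.71150; r = 45.357°.
D_min = 2·71.778° − 6·45.357° + 360° = 231.414°.

231.4°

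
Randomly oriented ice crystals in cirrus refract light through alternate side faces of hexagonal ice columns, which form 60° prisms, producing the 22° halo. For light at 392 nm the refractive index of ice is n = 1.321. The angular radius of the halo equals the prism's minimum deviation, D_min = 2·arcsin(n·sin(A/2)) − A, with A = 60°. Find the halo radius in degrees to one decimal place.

22.7°

n·sin(A/2) = 1.321 × sin 30° = 1.321 × 0.5000 = 0.6605.
D_min = 2·arcsin(0.6605) − 60° = 2 × 41.338° − 60° = 22.676°.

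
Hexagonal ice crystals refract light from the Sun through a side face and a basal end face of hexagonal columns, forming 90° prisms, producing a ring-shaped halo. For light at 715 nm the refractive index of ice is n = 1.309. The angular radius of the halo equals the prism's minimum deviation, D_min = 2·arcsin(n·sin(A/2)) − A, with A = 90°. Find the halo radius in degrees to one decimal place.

n·sin(A/2) = 1.309 × sin 45° = 1.309 × 0.7071 = 0.9256.
D_min = 2·arcsin(0.9256) − 90° = 2 × 67.759° − 90° = 45.519°.

45.5°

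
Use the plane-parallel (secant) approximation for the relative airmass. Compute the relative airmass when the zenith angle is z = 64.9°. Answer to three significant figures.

2.36

X = sec z = 1/cos 64.9° = 1/0.4242 = 2.3574.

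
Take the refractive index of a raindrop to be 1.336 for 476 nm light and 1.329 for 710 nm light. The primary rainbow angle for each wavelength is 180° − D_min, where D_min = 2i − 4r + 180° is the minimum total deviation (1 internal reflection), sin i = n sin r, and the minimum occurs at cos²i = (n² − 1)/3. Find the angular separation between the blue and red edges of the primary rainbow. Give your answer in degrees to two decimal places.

At 476 nm (n = 1.336): cos²i = 0.26163 → i = 59.236°, r = 40.029°, D_min = 138.356°, rainbow angle = 41.644°.
At 710 nm (n = 1.329): cos²i = 0.25541 → i = 59.643°, r = 40.487°, D_min = 137.337°, rainbow angle = 42.663°.
Angular width = |41.644° − 42.663°| = 1.020°.

1.02°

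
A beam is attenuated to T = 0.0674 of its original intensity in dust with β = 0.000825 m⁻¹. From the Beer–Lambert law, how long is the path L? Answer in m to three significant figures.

3270 m

Beer–Lambert: T = exp(−βL) ⇒ L = −ln(T)/β = −ln(0.0674)/0.000825 = 2.6971/0.000825 = 3269 m.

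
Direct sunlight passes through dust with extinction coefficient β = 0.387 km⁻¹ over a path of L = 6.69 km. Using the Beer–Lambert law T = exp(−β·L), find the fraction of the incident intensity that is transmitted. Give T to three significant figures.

τ = β·L = 0.387 × 6.69 = 2.5890.
T = exp(−2.5890) = 0.0751.

0.0751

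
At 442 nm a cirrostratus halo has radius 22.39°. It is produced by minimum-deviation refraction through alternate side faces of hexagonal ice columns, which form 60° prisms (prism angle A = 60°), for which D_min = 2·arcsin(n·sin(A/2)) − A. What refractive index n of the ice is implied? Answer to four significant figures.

1.317

Rearranging: n = sin((D_min + A)/2) / sin(A/2).
(D_min + A)/2 = (22.39° + 60°)/2 = 41.195°.
n = sin 41.195° / sin 30° = 0.6586 / 0.5000 = 1.3172.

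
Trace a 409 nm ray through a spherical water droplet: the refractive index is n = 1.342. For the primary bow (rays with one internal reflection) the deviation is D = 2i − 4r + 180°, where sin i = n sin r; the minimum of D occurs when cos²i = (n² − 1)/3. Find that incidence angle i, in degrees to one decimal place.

58.9°

cos²i = (1.342² − 1)/3 = (1.80096 − 1)/3 = 0.26699.
cos i = 0.51671, so i = 58.888°.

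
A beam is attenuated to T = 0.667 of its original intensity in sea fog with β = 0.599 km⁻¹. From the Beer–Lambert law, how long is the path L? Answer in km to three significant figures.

0.676 km

Beer–Lambert: T = exp(−βL) ⇒ L = −ln(T)/β = −ln(0.667)/0.599 = 0.4050/0.599 = 0.6761 km.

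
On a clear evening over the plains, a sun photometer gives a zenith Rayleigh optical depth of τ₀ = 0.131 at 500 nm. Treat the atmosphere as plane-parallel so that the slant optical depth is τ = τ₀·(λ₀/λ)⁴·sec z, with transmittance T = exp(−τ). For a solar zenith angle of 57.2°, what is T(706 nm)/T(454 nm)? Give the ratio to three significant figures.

Airmass: sec 57.2° = 1.8460.
τ(706 nm) = 0.131 × (500/706)⁴ × 1.8460 = 0.131 × 0.2516 × 1.8460 = 0.0608.
τ(454 nm) = 0.131 × (500/454)⁴ × 1.8460 = 0.131 × 1.4711 × 1.8460 = 0.3558.
T(706)/T(454) = exp(τ_B − τ_A) = exp(0.2949) = 1.3430.

1.34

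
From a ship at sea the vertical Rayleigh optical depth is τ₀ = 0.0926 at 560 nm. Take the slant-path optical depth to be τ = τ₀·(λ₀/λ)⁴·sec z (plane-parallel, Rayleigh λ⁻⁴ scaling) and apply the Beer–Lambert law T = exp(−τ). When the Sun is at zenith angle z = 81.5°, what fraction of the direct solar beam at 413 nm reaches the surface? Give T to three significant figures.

0.120

sec 81.5° = 6.7655.
τ = 0.0926 × (560/413)⁴ × 6.7655 = 0.0926 × 3.3803 × 6.7655 = 2.1177.
T = exp(−2.1177) = 0.1203.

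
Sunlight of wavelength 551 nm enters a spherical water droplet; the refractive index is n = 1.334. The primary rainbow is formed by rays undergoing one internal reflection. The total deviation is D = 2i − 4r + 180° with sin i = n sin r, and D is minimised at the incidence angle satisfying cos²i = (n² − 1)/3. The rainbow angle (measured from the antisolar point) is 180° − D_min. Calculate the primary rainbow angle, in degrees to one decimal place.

41.9°

cos²i = (1.77956 − 1)/3 = 0.25985; i = arccos(0.50976) = 59.352°.
sin r = sin 59.352°/1.334 = 0.64492; r = 40.159°.
D_min = 2·59.352° − 4·40.159° + 180° = 138.067°.
Rainbow angle = 180° − D_min = 41.933°.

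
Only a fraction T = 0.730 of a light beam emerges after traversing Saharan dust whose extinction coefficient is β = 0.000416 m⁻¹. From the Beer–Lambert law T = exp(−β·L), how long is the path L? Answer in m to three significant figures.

757 m

Beer–Lambert: T = exp(−βL) ⇒ L = −ln(T)/β = −ln(0.730)/0.000416 = 0.3147/0.000416 = 756.5 m.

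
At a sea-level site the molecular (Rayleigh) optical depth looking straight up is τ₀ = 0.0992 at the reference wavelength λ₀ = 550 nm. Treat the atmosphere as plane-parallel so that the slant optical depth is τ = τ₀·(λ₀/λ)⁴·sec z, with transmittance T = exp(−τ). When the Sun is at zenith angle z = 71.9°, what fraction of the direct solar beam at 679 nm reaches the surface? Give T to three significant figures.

0.872

sec 71.9° = 3.2188.
τ = 0.0992 × (550/679)⁴ × 3.2188 = 0.0992 × 0.4305 × 3.2188 = 0.1375.
T = exp(−0.1375) = 0.8716.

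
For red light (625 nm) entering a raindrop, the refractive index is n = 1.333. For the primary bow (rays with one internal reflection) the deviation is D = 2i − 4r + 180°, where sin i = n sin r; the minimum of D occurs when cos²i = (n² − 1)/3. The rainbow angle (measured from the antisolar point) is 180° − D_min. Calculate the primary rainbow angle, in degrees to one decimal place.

42.1°

cos²i = (1.77689 − 1)/3 = 0.25896; i = arccos(0.50888) = 59.410°.
sin r = sin 59.410°/1.333 = 0.64579; r = 40.225°.
D_min = 2·59.410° − 4·40.225° + 180° = 137.922°.
Rainbow angle = 180° − D_min = 42.078°.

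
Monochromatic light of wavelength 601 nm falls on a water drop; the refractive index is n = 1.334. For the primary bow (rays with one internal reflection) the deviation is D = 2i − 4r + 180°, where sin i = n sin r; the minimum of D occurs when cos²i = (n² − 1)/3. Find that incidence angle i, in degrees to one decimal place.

cos²i = (1.334² − 1)/3 = (1.77956 − 1)/3 = 0.25985.
cos i = 0.50976, so i = 59.352°.

59.4°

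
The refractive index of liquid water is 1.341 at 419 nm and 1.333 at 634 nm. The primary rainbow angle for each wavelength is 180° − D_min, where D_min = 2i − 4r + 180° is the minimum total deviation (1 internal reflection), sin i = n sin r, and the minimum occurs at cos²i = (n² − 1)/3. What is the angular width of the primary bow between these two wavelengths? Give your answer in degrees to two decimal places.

1.15°

At 419 nm (n = 1.341): cos²i = 0.26609 → i = 58.946°, r = 39.705°, D_min = 139.071°, rainbow angle = 40.929°.
At 634 nm (n = 1.333): cos²i = 0.25896 → i = 59.410°, r = 40.225°, D_min = 137.922°, rainbow angle = 42.078°.
Angular width = |40.929° − 42.078°| = 1.149°.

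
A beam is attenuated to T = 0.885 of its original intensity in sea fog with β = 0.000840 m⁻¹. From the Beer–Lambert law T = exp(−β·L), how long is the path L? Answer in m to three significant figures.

Beer–Lambert: T = exp(−βL) ⇒ L = −ln(T)/β = −ln(0.885)/0.000840 = 0.1222/0.000840 = 145.4 m.

145 m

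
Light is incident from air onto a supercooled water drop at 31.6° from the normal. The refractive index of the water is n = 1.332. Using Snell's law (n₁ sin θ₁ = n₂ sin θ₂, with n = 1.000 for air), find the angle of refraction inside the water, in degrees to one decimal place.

Snell: sin θ_r = sin θ_i / n = sin 31.6° / 1.332 = 0.5240 / 1.332 = 0.3934.
θ_r = arcsin(0.3934) = 23.17°.

23.2°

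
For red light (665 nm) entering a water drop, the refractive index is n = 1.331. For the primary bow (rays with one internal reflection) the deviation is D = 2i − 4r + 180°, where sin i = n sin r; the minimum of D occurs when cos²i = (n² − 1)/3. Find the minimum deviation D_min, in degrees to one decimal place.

137.6°

cos²i = (1.77156 − 1)/3 = 0.25719; i = arccos(0.50714) = 59.527°.
sin r = sin 59.527°/1.331 = 0.64753; r = 40.356°.
D_min = 2·59.527° − 4·40.356° + 180° = 137.630°.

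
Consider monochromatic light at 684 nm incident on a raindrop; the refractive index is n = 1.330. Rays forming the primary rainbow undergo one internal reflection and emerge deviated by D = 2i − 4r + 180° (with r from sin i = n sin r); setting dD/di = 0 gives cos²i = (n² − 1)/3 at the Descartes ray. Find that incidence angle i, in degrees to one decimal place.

59.6°

cos²i = (1.330² − 1)/3 = (1.76890 − 1)/3 = 0.25630.
cos i = 0.50626, so i = 59.585°.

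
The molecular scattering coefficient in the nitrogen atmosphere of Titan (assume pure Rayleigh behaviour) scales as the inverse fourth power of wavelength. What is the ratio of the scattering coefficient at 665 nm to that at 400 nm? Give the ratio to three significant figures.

Rayleigh scattering ∝ λ⁻⁴, so the ratio of coefficients is the inverse fourth power of the wavelength ratio.
σ(665)/σ(400) = (400/665)⁴ = (0.6015)⁴ = 0.1309.

0.131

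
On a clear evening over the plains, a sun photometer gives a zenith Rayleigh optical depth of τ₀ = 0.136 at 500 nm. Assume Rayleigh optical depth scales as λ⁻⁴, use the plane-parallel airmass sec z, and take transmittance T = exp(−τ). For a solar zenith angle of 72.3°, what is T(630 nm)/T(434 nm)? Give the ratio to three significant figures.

Airmass: sec 72.3° = 3.2891.
τ(630 nm) = 0.136 × (500/630)⁴ × 3.2891 = 0.136 × 0.3968 × 3.2891 = 0.1775.
τ(434 nm) = 0.136 × (500/434)⁴ × 3.2891 = 0.136 × 1.7617 × 3.2891 = 0.7880.
T(630)/T(434) = exp(τ_B − τ_A) = exp(0.6105) = 1.8414.

1.84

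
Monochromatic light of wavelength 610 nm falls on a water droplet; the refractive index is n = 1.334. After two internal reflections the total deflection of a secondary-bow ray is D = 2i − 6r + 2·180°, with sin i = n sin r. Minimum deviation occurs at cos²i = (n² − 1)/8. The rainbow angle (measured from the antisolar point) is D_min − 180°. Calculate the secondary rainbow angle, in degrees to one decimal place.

51.2°

cos²i = (1.77956 − 1)/8 = 0.09744; i = arccos(0.31216) = 71.810°.
sin r = sin 71.810°/1.334 = 0.71217; r = 45.411°.
D_min = 2·71.810° − 6·45.411° + 360° = 231.153°.
Rainbow angle = D_min − 180° = 51.153°.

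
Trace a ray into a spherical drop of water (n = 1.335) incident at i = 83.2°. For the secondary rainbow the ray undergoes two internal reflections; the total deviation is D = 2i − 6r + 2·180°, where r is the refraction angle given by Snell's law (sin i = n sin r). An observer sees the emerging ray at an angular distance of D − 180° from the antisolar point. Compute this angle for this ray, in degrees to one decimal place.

sin r = sin 83.2° / 1.335 = 0.9930/1.335 = 0.7438; r = 48.06°.
D = 2·83.2° − 6·48.06° + 2·180° = 166.40° − 288.33° + 360° = 238.07°.
Angle from antisolar point = D − 180° = 58.07°.

58.1°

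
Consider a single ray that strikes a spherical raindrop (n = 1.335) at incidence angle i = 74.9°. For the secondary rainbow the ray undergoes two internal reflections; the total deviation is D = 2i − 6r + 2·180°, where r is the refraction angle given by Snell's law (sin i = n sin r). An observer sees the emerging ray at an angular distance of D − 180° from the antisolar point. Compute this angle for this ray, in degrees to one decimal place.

sin r = sin 74.9° / 1.335 = 0.9655/1.335 = 0.7232; r = 46.32°.
D = 2·74.9° − 6·46.32° + 2·180° = 149.80° − 277.92° + 360° = 231.88°.
Angle from antisolar point = D − 180° = 51.88°.

51.9°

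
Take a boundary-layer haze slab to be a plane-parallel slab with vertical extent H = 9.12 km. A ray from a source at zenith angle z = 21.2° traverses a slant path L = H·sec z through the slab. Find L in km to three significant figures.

9.78 km

sec z = 1/cos 21.2° = 1.0726.
L = 9.12 × 1.0726 = 9.782 km.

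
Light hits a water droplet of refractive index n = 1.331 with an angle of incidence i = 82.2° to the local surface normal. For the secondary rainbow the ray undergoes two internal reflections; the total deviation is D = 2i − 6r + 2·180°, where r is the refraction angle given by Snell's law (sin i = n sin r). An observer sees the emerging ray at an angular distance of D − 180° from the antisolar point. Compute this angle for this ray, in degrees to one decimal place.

55.8°

sin r = sin 82.2° / 1.331 = 0.9907/1.331 = 0.7444; r = 48.10°.
D = 2·82.2° − 6·48.10° + 2·180° = 164.40° − 288.63° + 360° = 235.77°.
Angle from antisolar point = D − 180° = 55.77°.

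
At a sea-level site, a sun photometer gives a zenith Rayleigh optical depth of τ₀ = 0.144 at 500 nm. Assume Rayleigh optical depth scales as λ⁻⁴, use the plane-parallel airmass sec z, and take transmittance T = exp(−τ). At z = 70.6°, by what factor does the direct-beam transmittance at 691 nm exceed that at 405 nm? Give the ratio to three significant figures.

2.43

Airmass: sec 70.6° = 3.0106.
τ(691 nm) = 0.144 × (500/691)⁴ × 3.0106 = 0.144 × 0.2741 × 3.0106 = 0.1188.
τ(405 nm) = 0.144 × (500/405)⁴ × 3.0106 = 0.144 × 2.3231 × 3.0106 = 1.0071.
T(691)/T(405) = exp(τ_B − τ_A) = exp(0.8883) = 2.4309.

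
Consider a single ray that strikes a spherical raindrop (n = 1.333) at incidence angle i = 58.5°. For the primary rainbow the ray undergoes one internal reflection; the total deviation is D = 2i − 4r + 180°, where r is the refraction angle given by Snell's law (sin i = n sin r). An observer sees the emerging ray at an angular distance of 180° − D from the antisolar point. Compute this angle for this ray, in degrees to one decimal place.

sin r = sin 58.5° / 1.333 = 0.8526/1.333 = 0.6396; r = 39.76°.
D = 2·58.5° − 4·39.76° + 180° = 117.00° − 159.06° + 180° = 137.94°.
Angle from antisolar point = 180° − D = 42.06°.

42.1°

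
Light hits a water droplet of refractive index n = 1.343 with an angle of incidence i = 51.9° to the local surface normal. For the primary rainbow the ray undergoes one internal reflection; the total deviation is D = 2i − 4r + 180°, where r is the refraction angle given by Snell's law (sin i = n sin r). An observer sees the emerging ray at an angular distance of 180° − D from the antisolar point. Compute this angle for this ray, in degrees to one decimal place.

39.7°

sin r = sin 51.9° / 1.343 = 0.7869/1.343 = 0.5860; r = 35.87°.
D = 2·51.9° − 4·35.87° + 180° = 103.80° − 143.48° + 180° = 140.32°.
Angle from antisolar point = 180° − D = 39.68°.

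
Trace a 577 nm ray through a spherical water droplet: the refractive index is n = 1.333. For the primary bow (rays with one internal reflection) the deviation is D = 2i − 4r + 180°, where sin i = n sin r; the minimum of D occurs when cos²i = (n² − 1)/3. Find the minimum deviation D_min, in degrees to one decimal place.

137.9°

cos²i = (1.77689 − 1)/3 = 0.25896; i = arccos(0.50888) = 59.410°.
sin r = sin 59.410°/1.333 = 0.64579; r = 40.225°.
D_min = 2·59.410° − 4·40.225° + 180° = 137.922°.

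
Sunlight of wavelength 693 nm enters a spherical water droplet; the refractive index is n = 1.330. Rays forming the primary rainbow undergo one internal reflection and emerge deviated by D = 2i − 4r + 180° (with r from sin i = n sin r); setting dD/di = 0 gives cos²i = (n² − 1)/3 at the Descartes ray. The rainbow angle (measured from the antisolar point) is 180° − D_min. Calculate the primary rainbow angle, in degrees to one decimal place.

42.5°

cos²i = (1.76890 − 1)/3 = 0.25630; i = arccos(0.50626) = 59.585°.
sin r = sin 59.585°/1.330 = 0.64841; r = 40.422°.
D_min = 2·59.585° − 4·40.422° + 180° = 137.484°.
Rainbow angle = 180° − D_min = 42.516°.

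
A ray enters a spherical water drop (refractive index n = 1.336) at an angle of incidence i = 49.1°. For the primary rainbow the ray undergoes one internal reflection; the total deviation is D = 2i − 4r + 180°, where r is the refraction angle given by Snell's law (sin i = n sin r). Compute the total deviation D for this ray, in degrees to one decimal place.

140.4°

sin r = sin 49.1° / 1.336 = 0.7559/1.336 = 0.5658; r = 34.45°.
D = 2·49.1° − 4·34.45° + 180° = 98.20° − 137.82° + 180° = 140.38°.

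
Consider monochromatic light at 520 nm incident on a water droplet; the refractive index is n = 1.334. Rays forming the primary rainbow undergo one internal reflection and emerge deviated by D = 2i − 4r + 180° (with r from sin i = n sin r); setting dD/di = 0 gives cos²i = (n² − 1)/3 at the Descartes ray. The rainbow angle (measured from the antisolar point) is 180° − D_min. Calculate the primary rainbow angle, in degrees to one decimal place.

cos²i = (1.77956 − 1)/3 = 0.25985; i = arccos(0.50976) = 59.352°.
sin r = sin 59.352°/1.334 = 0.64492; r = 40.159°.
D_min = 2·59.352° − 4·40.159° + 180° = 138.067°.
Rainbow angle = 180° − D_min = 41.933°.

41.9°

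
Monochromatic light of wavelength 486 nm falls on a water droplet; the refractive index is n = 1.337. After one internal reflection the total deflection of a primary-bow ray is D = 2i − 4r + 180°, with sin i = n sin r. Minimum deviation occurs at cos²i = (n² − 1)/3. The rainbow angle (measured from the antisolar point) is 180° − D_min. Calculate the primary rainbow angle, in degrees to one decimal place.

41.5°

cos²i = (1.78757 − 1)/3 = 0.26252; i = arccos(0.51237) = 59.178°.
sin r = sin 59.178°/1.337 = 0.64231; r = 39.964°.
D_min = 2·59.178° − 4·39.964° + 180° = 138.500°.
Rainbow angle = 180° − D_min = 41.500°.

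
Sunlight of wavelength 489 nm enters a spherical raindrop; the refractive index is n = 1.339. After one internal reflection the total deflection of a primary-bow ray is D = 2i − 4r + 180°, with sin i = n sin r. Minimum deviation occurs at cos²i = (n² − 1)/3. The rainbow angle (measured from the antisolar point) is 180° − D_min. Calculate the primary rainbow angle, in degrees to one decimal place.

41.2°

cos²i = (1.79292 − 1)/3 = 0.26431; i = arccos(0.51411) = 59.062°.
sin r = sin 59.062°/1.339 = 0.64057; r = 39.834°.
D_min = 2·59.062° − 4·39.834° + 180° = 138.786°.
Rainbow angle = 180° − D_min = 41.214°.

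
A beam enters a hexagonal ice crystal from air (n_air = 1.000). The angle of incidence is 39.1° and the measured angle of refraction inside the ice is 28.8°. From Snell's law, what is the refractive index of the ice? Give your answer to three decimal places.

n = sin θ_i / sin θ_r = sin 39.1° / sin 28.8° = 0.6307 / 0.4818 = 1.3091.

1.309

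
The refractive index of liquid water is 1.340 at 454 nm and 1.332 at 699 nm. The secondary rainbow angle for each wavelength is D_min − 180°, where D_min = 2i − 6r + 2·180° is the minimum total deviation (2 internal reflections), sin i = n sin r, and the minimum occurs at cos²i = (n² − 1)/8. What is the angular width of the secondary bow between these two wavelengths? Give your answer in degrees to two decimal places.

At 454 nm (n = 1.340): cos²i = 0.09945 → i = 71.618°, r = 45.088°, D_min = 232.709°, rainbow angle = 52.709°.
At 699 nm (n = 1.332): cos²i = 0.09678 → i = 71.875°, r = 45.520°, D_min = 230.628°, rainbow angle = 50.628°.
Angular width = |52.709° − 50.628°| = 2.080°.

2.08°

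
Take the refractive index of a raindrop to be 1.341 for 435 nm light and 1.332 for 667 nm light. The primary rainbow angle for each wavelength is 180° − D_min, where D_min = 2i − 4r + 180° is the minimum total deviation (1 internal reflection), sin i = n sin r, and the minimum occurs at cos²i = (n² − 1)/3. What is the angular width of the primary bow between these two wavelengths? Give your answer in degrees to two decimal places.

At 435 nm (n = 1.341): cos²i = 0.26609 → i = 58.946°, r = 39.705°, D_min = 139.071°, rainbow angle = 40.929°.
At 667 nm (n = 1.332): cos²i = 0.25807 → i = 59.469°, r = 40.290°, D_min = 137.776°, rainbow angle = 42.224°.
Angular width = |40.929° − 42.224°| = 1.295°.

1.29°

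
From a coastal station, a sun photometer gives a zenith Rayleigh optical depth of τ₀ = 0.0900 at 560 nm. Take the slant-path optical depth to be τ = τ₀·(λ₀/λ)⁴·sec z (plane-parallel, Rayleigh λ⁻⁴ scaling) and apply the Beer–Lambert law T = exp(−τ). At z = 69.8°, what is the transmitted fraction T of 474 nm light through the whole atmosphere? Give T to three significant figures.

0.602

sec 69.8° = 2.8960.
τ = 0.0900 × (560/474)⁴ × 2.8960 = 0.0900 × 1.9482 × 2.8960 = 0.5078.
T = exp(−0.5078) = 0.6018.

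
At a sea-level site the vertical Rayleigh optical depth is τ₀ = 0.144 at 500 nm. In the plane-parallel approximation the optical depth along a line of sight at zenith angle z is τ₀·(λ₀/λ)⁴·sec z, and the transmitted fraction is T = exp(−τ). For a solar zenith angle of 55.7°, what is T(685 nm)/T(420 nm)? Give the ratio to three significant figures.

Airmass: sec 55.7° = 1.7745.
τ(685 nm) = 0.144 × (500/685)⁴ × 1.7745 = 0.144 × 0.2839 × 1.7745 = 0.0725.
τ(420 nm) = 0.144 × (500/420)⁴ × 1.7745 = 0.144 × 2.0086 × 1.7745 = 0.5133.
T(685)/T(420) = exp(τ_B − τ_A) = exp(0.4407) = 1.5538.

1.55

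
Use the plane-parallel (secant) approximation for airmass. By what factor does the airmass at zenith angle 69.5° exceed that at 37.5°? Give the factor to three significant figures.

2.27

X(69.5°)/X(37.5°) = sec 69.5° / sec 37.5° = cos 37.5° / cos 69.5° = 0.7934/0.3502 = 2.2654.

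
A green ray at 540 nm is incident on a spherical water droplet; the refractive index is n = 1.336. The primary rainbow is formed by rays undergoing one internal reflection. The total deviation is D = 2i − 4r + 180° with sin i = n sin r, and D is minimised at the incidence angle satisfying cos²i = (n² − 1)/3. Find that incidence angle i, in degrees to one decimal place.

59.2°

cos²i = (1.336² − 1)/3 = (1.78490 − 1)/3 = 0.26163.
cos i = 0.51150, so i = 59.236°.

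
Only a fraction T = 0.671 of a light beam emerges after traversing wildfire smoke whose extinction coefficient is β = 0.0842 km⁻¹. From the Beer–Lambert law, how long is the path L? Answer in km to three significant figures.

Beer–Lambert: T = exp(−βL) ⇒ L = −ln(T)/β = −ln(0.671)/0.0842 = 0.3990/0.0842 = 4.739 km.

4.74 km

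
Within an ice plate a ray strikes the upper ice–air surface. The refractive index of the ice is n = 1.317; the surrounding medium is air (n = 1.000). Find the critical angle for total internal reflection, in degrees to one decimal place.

sin θ_c = n_air / n = 1.000 / 1.317 = 0.7593.
θ_c = arcsin(0.7593) = 49.40°.

49.4°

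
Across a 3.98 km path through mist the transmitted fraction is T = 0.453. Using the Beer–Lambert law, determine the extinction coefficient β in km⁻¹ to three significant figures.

Beer–Lambert: T = exp(−βL) ⇒ β = −ln(T)/L = −ln(0.453)/3.98 = 0.7919/3.98 = 0.199 km⁻¹.

0.199 km⁻¹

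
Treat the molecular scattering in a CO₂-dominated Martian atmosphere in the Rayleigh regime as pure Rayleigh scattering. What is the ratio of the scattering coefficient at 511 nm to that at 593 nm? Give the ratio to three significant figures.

1.81

Rayleigh scattering ∝ λ⁻⁴, so the ratio of coefficients is the inverse fourth power of the wavelength ratio.
σ(511)/σ(593) = (593/511)⁴ = (1.1605)⁴ = 1.814.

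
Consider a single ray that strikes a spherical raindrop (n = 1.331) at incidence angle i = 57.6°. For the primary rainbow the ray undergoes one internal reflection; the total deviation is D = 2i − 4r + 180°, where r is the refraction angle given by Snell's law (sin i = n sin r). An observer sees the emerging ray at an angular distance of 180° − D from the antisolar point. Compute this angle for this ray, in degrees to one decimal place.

sin r = sin 57.6° / 1.331 = 0.8443/1.331 = 0.6344; r = 39.37°.
D = 2·57.6° − 4·39.37° + 180° = 115.20° − 157.49° + 180° = 137.71°.
Angle from antisolar point = 180° − D = 42.29°.

42.3°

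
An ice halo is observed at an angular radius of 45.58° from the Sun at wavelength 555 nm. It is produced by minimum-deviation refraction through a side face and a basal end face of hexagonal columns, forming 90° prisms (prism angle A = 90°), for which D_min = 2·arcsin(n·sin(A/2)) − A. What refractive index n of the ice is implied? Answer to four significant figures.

1.309

Rearranging: n = sin((D_min + A)/2) / sin(A/2).
(D_min + A)/2 = (45.58° + 90°)/2 = 67.790°.
n = sin 67.790° / sin 45° = 0.9258 / 0.7071 = 1.3093.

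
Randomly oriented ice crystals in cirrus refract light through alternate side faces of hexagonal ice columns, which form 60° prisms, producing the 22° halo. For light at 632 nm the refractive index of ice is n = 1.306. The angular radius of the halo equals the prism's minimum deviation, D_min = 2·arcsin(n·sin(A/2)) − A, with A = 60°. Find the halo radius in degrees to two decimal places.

n·sin(A/2) = 1.306 × sin 30° = 1.306 × 0.5000 = 0.6530.
D_min = 2·arcsin(0.6530) − 60° = 2 × 40.768° − 60° = 21.536°.

21.54°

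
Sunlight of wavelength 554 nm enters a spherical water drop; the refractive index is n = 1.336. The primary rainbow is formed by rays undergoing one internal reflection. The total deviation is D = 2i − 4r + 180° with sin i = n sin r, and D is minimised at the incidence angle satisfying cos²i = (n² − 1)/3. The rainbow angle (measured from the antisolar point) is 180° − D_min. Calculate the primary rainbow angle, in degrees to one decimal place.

41.6°

cos²i = (1.78490 − 1)/3 = 0.26163; i = arccos(0.51150) = 59.236°.
sin r = sin 59.236°/1.336 = 0.64318; r = 40.029°.
D_min = 2·59.236° − 4·40.029° + 180° = 138.356°.
Rainbow angle = 180° − D_min = 41.644°.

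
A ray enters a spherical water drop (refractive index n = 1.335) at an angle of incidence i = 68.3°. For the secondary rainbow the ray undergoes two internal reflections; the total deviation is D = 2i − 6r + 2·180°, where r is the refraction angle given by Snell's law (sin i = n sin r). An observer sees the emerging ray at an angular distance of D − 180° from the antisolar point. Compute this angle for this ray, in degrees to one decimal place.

sin r = sin 68.3° / 1.335 = 0.9291/1.335 = 0.6960; r = 44.11°.
D = 2·68.3° − 6·44.11° + 2·180° = 136.60° − 264.63° + 360° = 231.97°.
Angle from antisolar point = D − 180° = 51.97°.

52.0°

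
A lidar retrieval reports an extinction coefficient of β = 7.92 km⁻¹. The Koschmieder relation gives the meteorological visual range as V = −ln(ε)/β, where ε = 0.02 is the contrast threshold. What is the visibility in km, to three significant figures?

0.494 km

V = −ln(0.02) / 7.92 = 3.912 / 7.92 = 0.4939 km.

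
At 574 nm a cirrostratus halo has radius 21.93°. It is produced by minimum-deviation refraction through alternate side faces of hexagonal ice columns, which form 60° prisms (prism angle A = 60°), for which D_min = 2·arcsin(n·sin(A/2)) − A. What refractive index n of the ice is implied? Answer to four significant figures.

1.311

Rearranging: n = sin((D_min + A)/2) / sin(A/2).
(D_min + A)/2 = (21.93° + 60°)/2 = 40.965°.
n = sin 40.965° / sin 30° = 0.6556 / 0.5000 = 1.3112.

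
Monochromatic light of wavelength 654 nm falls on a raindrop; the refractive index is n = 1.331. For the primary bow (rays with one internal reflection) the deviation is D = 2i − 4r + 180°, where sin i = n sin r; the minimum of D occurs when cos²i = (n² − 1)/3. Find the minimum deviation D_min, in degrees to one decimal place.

cos²i = (1.77156 − 1)/3 = 0.25719; i = arccos(0.50714) = 59.527°.
sin r = sin 59.527°/1.331 = 0.64753; r = 40.356°.
D_min = 2·59.527° − 4·40.356° + 180° = 137.630°.

137.6°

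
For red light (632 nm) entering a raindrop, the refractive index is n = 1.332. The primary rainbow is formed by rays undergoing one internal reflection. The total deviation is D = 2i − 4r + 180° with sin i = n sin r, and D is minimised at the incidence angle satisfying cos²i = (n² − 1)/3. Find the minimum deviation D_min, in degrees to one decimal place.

137.8°

cos²i = (1.77422 − 1)/3 = 0.25807; i = arccos(0.50801) = 59.469°.
sin r = sin 59.469°/1.332 = 0.64666; r = 40.290°.
D_min = 2·59.469° − 4·40.290° + 180° = 137.776°.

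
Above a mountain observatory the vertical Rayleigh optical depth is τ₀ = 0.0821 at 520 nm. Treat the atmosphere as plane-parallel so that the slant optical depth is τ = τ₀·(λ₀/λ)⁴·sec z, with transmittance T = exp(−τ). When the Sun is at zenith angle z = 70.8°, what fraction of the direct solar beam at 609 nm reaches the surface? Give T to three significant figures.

sec 70.8° = 3.0407.
τ = 0.0821 × (520/609)⁴ × 3.0407 = 0.0821 × 0.5316 × 3.0407 = 0.1327.
T = exp(−0.1327) = 0.8757.

0.876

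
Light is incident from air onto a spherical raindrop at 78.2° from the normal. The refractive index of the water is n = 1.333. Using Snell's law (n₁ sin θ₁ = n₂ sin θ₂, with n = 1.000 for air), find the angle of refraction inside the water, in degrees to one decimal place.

47.3°

Snell: sin θ_r = sin θ_i / n = sin 78.2° / 1.333 = 0.9789 / 1.333 = 0.7343.
θ_r = arcsin(0.7343) = 47.25°.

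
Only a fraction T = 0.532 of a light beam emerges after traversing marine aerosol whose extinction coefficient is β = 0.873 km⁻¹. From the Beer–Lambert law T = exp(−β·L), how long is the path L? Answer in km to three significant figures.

Beer–Lambert: T = exp(−βL) ⇒ L = −ln(T)/β = −ln(0.532)/0.873 = 0.6311/0.873 = 0.7229 km.

0.723 km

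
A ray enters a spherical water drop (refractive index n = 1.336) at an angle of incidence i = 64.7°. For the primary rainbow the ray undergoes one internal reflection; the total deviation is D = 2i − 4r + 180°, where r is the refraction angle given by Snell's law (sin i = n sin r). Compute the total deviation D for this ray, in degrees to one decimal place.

sin r = sin 64.7° / 1.336 = 0.9041/1.336 = 0.6767; r = 42.59°.
D = 2·64.7° − 4·42.59° + 180° = 129.40° − 170.35° + 180° = 139.05°.

139.1°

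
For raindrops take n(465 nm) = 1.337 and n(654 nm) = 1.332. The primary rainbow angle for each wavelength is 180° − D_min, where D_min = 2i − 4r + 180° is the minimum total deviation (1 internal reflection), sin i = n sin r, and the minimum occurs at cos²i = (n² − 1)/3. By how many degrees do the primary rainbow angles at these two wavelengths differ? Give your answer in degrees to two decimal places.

0.72°

At 465 nm (n = 1.337): cos²i = 0.26252 → i = 59.178°, r = 39.964°, D_min = 138.500°, rainbow angle = 41.500°.
At 654 nm (n = 1.332): cos²i = 0.25807 → i = 59.469°, r = 40.290°, D_min = 137.776°, rainbow angle = 42.224°.
Angular width = |41.500° − 42.224°| = 0.724°.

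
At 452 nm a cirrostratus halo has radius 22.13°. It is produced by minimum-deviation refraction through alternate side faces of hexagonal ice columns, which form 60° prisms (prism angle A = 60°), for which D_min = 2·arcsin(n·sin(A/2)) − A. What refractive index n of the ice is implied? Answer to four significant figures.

Rearranging: n = sin((D_min + A)/2) / sin(A/2).
(D_min + A)/2 = (22.13° + 60°)/2 = 41.065°.
n = sin 41.065° / sin 30° = 0.6569 / 0.5000 = 1.3138.

1.314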